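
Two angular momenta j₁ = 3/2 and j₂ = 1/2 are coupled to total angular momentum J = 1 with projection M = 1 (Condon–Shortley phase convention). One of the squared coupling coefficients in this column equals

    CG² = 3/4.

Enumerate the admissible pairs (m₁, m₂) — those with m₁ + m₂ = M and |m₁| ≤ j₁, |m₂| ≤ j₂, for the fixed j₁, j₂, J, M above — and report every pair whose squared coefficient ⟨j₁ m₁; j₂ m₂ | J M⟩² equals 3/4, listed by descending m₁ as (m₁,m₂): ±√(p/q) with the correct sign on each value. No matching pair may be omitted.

Admissible pairs with m₁+m₂ = M = 1: (1/2,1/2), (3/2,-1/2)
  (m₁,m₂)=(3/2,-1/2): CG² = 3/4, CG = +√(3/4)   ← matches the target
  (m₁,m₂)=(1/2,1/2): CG² = 1/4, CG = −√(1/4)
Pairs with CG² = 3/4: (3/2,-1/2): +√(3/4)

(3/2,-1/2): +√(3/4)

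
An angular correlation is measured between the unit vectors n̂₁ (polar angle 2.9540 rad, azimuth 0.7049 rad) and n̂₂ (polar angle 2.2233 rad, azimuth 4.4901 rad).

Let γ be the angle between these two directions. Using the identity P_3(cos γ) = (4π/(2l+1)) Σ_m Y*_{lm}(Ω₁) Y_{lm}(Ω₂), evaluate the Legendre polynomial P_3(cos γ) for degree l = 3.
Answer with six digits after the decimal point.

-0.443964

Summing Y*_{l m}(θ₁,φ₁)·Y_{l m}(θ₂,φ₂) over m ∈ [−3, 3]; prefactor 4π/(2·3+1) = 1.795196:
  [-3]  conj(Y_{3,-3})(Ω₁) = (-0.001400, 0.002316) ; Y_{3,-3}(Ω₂) = (0.129455, -0.164456) ; Δ = (0.000200, 0.000530)
  [-2]  conj(Y_{3,-2})(Ω₁) = (-0.005598, -0.034470) ; Y_{3,-2}(Ω₂) = (0.353678, 0.168487) ; Δ = (0.003828, -0.013134)
  [-1]  conj(Y_{3,-1})(Ω₁) = (0.175646, 0.149422) ; Y_{3,-1}(Ω₂) = (-0.047742, 0.211227) ; Δ = (-0.039948, 0.029967)
  [+0]  conj(Y_{3,0})(Ω₁) = (-0.669502, -0.000000) ; Y_{3,0}(Ω₂) = (0.262085, 0.000000) ; Δ = (-0.175466, -0.000000)
  [+1]  conj(Y_{3,1})(Ω₁) = (-0.175646, 0.149422) ; Y_{3,1}(Ω₂) = (0.047742, 0.211227) ; Δ = (-0.039948, -0.029967)
  [+2]  conj(Y_{3,2})(Ω₁) = (-0.005598, 0.034470) ; Y_{3,2}(Ω₂) = (0.353678, -0.168487) ; Δ = (0.003828, 0.013134)
  [+3]  conj(Y_{3,3})(Ω₁) = (0.001400, 0.002316) ; Y_{3,3}(Ω₂) = (-0.129455, -0.164456) ; Δ = (0.000200, -0.000530)
Total Σ_m = (-0.247307, -0.000000). Multiply by 1.795196: (-0.443964, -0.000000). P_3(cos γ) = -0.443964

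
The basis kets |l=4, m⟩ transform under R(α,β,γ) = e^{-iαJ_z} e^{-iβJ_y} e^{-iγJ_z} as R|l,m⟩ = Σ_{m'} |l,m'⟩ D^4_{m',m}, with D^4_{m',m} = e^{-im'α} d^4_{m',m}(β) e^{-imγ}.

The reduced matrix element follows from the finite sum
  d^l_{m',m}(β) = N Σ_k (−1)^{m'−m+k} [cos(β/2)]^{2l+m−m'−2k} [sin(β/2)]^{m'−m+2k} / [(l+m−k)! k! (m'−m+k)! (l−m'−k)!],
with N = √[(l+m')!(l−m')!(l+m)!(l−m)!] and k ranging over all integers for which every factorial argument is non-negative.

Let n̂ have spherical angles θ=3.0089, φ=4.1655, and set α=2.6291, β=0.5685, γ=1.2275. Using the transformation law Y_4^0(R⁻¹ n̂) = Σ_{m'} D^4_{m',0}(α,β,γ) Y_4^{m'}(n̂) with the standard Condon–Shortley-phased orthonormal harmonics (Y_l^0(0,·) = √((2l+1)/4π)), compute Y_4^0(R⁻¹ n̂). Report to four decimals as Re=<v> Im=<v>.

Need the full column D^4_{m',0} for m'=−4..4 at α=2.6291, β=0.5685, γ=1.2275.
cos(β/2)=0.959872, sin(β/2)=0.280438
d^4_{-4,0}: single k=4 term ⇒ +0.043929;  D = -0.020253-0.038981i
d^4_{-3,0}: k∈[3..4] ⇒ +0.212638 -0.018150 = +0.194487;  D = -0.006479+0.194379i
d^4_{-2,0}: k∈[2..4] ⇒ +0.583545 -0.132828 +0.004252 = +0.454969;  D = +0.236180-0.388865i
d^4_{-1,0}: k∈[1..4] ⇒ +0.941554 -0.482217 +0.041161 -0.000586 = +0.499913;  D = -0.435687+0.245133i
d^4_{0,0}: k∈[0..4] ⇒ +0.720622 -0.984177 +0.189017 -0.007171 +0.000038 = -0.081670;  D = -0.081670+0.000000i
d^4_{1,0}: k∈[0..3] ⇒ -0.941554 +0.482217 -0.041161 +0.000586 = -0.499913;  D = +0.435687+0.245133i
d^4_{2,0}: k∈[0..2] ⇒ +0.583545 -0.132828 +0.004252 = +0.454969;  D = +0.236180+0.388865i
d^4_{3,0}: k∈[0..1] ⇒ -0.212638 +0.018150 = -0.194487;  D = +0.006479+0.194379i
d^4_{4,0}: single k=0 term ⇒ +0.043929;  D = -0.020253+0.038981i
Y_4^{m'}(θ=3.0089,φ=4.1655) and Σ D·Y over m':
  (-0.0203-0.0390i)·(-0.0001+0.0001i)  (-0.0065+0.1944i)·(-0.0029-0.0002i)  (+0.2362-0.3889i)·(-0.0158-0.0306i)  (-0.4357+0.2451i)·(+0.1251-0.2055i)  (-0.0817+0.0000i)·(+0.7734+0.0000i)  (+0.4357+0.2451i)·(-0.1251-0.2055i)  (+0.2362+0.3889i)·(-0.0158+0.0306i)  (+0.0065+0.1944i)·(+0.0029-0.0002i)  (-0.0203+0.0390i)·(-0.0001-0.0001i)
Y_4^0(R⁻¹ n̂) = -0.102547+0.000000i

Re=-0.1025 Im=0.0000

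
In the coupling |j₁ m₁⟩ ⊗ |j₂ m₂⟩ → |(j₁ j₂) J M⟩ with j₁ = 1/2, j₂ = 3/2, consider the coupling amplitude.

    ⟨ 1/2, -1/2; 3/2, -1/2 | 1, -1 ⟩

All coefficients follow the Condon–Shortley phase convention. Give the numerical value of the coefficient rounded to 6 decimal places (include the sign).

j₁+j₂−J=1  J+j₁−j₂=0  J−j₁+j₂=2  j₁+j₂+J+1=4
(j₁±m₁, j₂±m₂, J±M) = (0,1,1,2,0,2)
P² = 1
sum k=1..1:
  [1] −1/2 = -1/2
S = -1/2
C² = P²·S² = 1/4 ; C = -0.500000

-0.500000  (= −√(1/4))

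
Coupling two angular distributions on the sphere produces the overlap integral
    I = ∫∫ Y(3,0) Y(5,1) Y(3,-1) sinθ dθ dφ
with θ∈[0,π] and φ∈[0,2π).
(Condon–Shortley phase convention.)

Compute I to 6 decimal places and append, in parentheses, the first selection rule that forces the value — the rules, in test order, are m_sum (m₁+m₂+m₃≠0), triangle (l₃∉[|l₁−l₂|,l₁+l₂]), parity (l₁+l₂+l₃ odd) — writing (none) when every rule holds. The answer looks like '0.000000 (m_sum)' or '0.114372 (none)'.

Σlᵢ=11 odd — θ-integrand is odd under cosθ→−cosθ; I=0

0.000000 (parity)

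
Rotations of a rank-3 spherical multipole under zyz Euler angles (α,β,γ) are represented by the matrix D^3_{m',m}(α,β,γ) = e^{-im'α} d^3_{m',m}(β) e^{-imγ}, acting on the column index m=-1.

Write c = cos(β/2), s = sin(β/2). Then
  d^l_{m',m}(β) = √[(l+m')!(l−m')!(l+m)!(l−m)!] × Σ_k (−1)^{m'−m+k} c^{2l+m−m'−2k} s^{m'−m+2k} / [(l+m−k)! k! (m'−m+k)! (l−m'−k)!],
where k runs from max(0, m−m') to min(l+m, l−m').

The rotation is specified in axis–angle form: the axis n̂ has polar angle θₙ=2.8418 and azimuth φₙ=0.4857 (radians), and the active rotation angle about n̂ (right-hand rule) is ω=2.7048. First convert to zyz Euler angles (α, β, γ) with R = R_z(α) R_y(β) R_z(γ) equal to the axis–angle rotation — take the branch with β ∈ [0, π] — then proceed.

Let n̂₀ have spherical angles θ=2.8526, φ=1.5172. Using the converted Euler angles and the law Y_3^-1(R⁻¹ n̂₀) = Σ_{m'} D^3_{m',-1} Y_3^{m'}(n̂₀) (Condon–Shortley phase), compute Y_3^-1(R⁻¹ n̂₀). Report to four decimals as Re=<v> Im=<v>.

Axis–angle → zyz. n̂ = (sinθₙcosφₙ, sinθₙsinφₙ, cosθₙ) = (+0.261168, +0.137864, -0.955398), ω = 2.7048.
R = I cosω + sinω [n̂]ₓ + (1−cosω) n̂n̂ᵀ gives
  R = [-0.776100, +0.472798, -0.417290; -0.335536, -0.869884, -0.361548; -0.533933, -0.140581, +0.833758]
β = atan2(√(R₁₃²+R₂₃²), R₃₃) = 0.584917; α = atan2(R₂₃, R₁₃) mod 2π = 3.855542; γ = atan2(R₃₂, −R₃₁) mod 2π = 6.025734
Need the full column D^3_{m',-1} for m'=−3..3 at α=3.8555, β=0.5849, γ=6.0257.
cos(β/2)=0.957538, sin(β/2)=0.288307
d^3_{-3,-1}: single k=2 term ⇒ +0.270633;  D = +0.083486-0.257434i
d^3_{-2,-1}: k∈[1..2] ⇒ +0.733897 -0.133065 = +0.600832;  D = +0.234168+0.553322i
d^3_{-1,-1}: k∈[0..2] ⇒ +0.770790 -0.559017 +0.038009 = +0.249782;  D = -0.224205-0.110106i
d^3_{0,-1}: k∈[0..2] ⇒ -0.803944 +0.218648 -0.006607 = -0.591904;  D = -0.572396+0.150708i
d^3_{1,-1}: k∈[0..2] ⇒ +0.419262 -0.050678 +0.000574 = +0.369158;  D = -0.208258+0.304805i
d^3_{2,-1}: k∈[0..1] ⇒ -0.133065 +0.006032 = -0.127033;  D = +0.014520+0.126201i
d^3_{3,-1}: single k=0 term ⇒ +0.024535;  D = +0.018080+0.016585i
Y_3^{m'}(θ=2.8526,φ=1.5172) and Σ D·Y over m':
  (+0.0835-0.2574i)·(-0.0015+0.0095i)  (+0.2342+0.5533i)·(+0.0791+0.0085i)  (-0.2242-0.1101i)·(+0.0177-0.3305i)  (-0.5724+0.1507i)·(-0.5701+0.0000i)  (-0.2083+0.3048i)·(-0.0177-0.3305i)  (+0.0145+0.1262i)·(+0.0791-0.0085i)  (+0.0181+0.0166i)·(+0.0015+0.0095i)
Y_3^-1(R⁻¹ n̂) = +0.408651+0.106675i

Re=0.4087 Im=0.1067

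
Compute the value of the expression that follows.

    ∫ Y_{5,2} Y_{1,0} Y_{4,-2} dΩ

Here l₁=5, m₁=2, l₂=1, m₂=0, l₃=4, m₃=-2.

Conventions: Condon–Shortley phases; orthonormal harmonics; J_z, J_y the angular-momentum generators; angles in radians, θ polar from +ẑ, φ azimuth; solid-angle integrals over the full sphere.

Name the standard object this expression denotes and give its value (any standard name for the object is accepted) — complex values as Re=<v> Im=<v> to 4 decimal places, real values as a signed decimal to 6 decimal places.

Gaunt coefficient, +0.225034

This is a Gaunt coefficient — the integral of a triple product of spherical harmonics over the sphere.
Checks pass: Σm=0; 10 even; l₃=4∈[4,6].
(2·5+1)(2·1+1)(2·4+1) = 297
Δ: 2! 8! 0! / 11! → 1/495
sum: t=1:−1/576 = -1/576
3j²(5 1 4; 0 0 0) = Δ·Π!·Σ² = 5/99  (sign -1)
sum: t=1:−1/1440 = -1/1440
3j²(5 1 4; 2 0 -2) = Δ·Π!·Σ² = 7/165  (sign -1)
combine: 4πI² = 297·5/99·7/165 = 7/11
take √, sign +1: I = 0.22503380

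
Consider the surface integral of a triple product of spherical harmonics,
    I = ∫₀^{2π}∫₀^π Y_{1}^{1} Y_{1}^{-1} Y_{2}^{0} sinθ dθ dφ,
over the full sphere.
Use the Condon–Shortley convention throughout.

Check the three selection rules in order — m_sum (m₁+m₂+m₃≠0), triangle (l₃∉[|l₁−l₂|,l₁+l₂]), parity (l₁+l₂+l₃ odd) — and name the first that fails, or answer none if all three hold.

none

Σmᵢ = 0  ✓
l₃∈[|l₁−l₂|,l₁+l₂]=[0,2], have l₃=2  ✓
Σlᵢ = 4 ⇒ even  ✓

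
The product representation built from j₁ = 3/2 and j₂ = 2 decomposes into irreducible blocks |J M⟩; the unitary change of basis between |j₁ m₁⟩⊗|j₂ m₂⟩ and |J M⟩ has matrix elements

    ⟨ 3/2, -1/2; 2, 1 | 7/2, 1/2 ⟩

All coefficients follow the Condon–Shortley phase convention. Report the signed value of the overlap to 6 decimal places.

+√(12/35) = +0.585540

triangle: 0!×3!×4!/8! = 144/40320
(j±m)!: 1!×2!×3!×1!×4!×3! = 1728
prefactor² = (2J+1)×Δ×N² = 1728/35
  k=0: +1/(0!×0!×2!×3!×1!×1!) = 1/12
Σ = 1/12  ⇒  CG² = 1728/35×(1/12)² = 12/35
CG = +√(12/35) = +0.585540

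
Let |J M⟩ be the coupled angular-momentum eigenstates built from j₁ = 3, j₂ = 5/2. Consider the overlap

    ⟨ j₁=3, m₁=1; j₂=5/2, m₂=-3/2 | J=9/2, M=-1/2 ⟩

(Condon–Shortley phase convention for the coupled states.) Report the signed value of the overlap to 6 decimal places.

+0.594588

j₁+j₂−J=1  J+j₁−j₂=5  J−j₁+j₂=4  j₁+j₂+J+1=11
(j₁±m₁, j₂±m₂, J±M) = (4,2,1,4,4,5)
P² = 184320/77
sum k=0..1:
  [0] +1/72 = 1/72
  [1] −1/576 = -1/576
S = 7/576
C² = P²·S² = 35/99 ; C = +0.594588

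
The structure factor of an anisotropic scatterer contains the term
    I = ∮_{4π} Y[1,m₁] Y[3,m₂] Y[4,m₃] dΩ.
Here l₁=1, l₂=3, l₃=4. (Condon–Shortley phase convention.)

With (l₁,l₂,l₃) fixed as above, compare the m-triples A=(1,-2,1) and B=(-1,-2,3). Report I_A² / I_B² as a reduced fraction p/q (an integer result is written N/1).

l's match ⇒ only the (l;m) 3-j factors differ between A and B.
A: triangle coeff Δ(1,3,4) = 1/252; Σ_t [0,0]: t=0:+1/240 = 1/240; (3j)²=1/84 [(1 3 4; 1 -2 1)], sign=-1
B: triangle coeff Δ(1,3,4) = 1/252; Σ_t [0,0]: t=0:+1/240 = 1/240; (3j)²=1/12 [(1 3 4; -1 -2 3)], sign=-1
I_A²/I_B² = (1/84)/(1/12) = 1/7

1/7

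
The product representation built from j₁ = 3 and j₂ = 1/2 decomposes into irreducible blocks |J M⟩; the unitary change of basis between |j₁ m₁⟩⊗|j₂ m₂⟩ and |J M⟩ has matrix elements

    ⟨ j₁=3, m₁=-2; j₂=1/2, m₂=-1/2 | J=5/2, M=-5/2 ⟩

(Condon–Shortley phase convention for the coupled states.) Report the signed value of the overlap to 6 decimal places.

√[6·1!5!0!/7! · 1!5!0!1!0!5!] = √(14400/7)
  +(−1)^0/∏(0,1,5,0,0,0)! = 1/120  (running 1/120)
⟨..|..⟩ = √(14400/7)·(1/120) = +0.377964

+√(1/7) = +0.377964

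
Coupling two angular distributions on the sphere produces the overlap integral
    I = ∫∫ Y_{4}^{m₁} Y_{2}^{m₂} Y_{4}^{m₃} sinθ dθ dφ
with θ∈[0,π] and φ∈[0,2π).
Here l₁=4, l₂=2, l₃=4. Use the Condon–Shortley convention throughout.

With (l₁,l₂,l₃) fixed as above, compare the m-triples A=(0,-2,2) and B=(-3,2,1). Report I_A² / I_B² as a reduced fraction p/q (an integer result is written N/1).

Same 4,2,4: normalisation and zero-m 3j drop out of the ratio.
A: Δ: 2! 6! 2! / 11! → 1/13860; sum: t=0:+1/192 = 1/192; 3j²(4 2 4; 0 -2 2) = Δ·Π!·Σ² = 3/77  (sign +1)
B: Δ: 2! 6! 2! / 11! → 1/13860; sum: t=2:+1/480 = 1/480; 3j²(4 2 4; -3 2 1) = Δ·Π!·Σ² = 3/110  (sign -1)
I_A²/I_B² = (3/77)/(3/110) = 10/7

10/7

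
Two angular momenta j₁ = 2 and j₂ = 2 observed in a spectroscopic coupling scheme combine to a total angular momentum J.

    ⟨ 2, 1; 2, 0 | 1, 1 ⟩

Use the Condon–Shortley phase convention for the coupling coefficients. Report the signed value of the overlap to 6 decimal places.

triangle: 3!*1!*1!/6! = 6/720
(j±m)!: 3!*1!*2!*2!*2!*0! = 48
prefactor² = (2J+1)*Δ*N² = 6/5
  k=1: −1/(1!*2!*0!*1!*1!*0!) = -1/2
Σ = -1/2  ⇒  CG² = 6/5*(-1/2)² = 3/10
CG = −√(3/10) = -0.547723

-0.547723  (= −√(3/10))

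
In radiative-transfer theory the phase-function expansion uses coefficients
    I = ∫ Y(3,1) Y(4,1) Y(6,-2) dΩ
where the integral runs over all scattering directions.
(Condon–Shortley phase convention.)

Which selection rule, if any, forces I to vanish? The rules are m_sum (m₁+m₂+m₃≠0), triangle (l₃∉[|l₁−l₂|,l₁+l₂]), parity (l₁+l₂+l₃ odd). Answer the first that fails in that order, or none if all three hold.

parity

Σmᵢ = 0  ✓
l₃∈[|l₁−l₂|,l₁+l₂]=[1,7], have l₃=6  ✓
Σlᵢ = 13 ⇒ odd  ✗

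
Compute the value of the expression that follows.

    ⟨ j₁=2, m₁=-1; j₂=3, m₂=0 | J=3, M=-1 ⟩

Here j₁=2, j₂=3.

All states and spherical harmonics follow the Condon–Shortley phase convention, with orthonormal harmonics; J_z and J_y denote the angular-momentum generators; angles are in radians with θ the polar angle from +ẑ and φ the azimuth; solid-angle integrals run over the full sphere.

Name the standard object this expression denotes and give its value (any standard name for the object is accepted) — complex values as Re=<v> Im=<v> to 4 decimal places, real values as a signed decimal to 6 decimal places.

This is a Clebsch–Gordan (vector-coupling) coefficient.
√[7·2!2!4!/9! · 1!3!3!3!2!4!] = √(96/5)
  +(−1)^1/∏(1,1,2,2,0,2)! = -1/8  (running -1/8)
  +(−1)^2/∏(2,0,1,1,1,3)! = 1/12  (running -1/24)
⟨..|..⟩ = √(96/5)·(-1/24) = -0.182574

Clebsch–Gordan coefficient, −√(1/30) ≈ -0.182574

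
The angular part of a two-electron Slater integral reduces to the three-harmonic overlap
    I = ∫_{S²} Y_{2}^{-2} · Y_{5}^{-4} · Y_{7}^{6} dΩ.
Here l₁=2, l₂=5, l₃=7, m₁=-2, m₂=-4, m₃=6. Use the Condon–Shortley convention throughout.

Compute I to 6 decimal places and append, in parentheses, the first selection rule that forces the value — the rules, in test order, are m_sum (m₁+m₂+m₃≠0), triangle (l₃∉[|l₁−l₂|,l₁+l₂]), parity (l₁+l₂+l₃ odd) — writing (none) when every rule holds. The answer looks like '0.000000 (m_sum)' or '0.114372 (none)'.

0.303018 (none)

m-sum 0 ✓  L=14 even ✓  3≤7≤7 ✓
Π(2lᵢ+1) = 5×11×15 = 825
triangle coeff Δ(2,5,7) = 1/15015
Σ_t [0,0]: t=0:+1/57600 = 1/57600
(3j)²=21/715 [(2 5 7; 0 0 0)], sign=-1
Σ_t [0,0]: t=0:+1/8709120 = 1/8709120
(3j)²=1/21 [(2 5 7; -2 -4 6)], sign=-1
⇒ 4πI² = 15/13
I = (+1)√(15/13/(4π)) = 0.30301841
No selection rule forces the value: the integral is nonzero (none).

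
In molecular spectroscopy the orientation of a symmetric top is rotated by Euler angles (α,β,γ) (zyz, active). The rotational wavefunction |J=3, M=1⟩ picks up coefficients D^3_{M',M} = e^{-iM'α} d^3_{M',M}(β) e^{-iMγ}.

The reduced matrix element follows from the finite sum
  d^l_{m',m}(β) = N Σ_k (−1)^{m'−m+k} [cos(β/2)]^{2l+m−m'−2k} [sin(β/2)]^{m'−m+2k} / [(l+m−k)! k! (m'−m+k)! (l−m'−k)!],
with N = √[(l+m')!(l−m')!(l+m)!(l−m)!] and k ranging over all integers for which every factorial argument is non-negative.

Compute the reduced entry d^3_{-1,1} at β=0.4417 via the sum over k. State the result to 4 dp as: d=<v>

d=0.2435

d^3_{-1,1}(β=0.4417) via the finite sum:
c=cos(0.441700/2)=0.975712, s=sin(0.441700/2)=0.219059; N=√[2·24·24·2]=48.000000
k: max(0,(1)−(-1))=2 … min(3+(1),3−(-1))=4
  k=2: (−1)^0·48.0000/(8)·0.9757^4·0.2191^2 = +0.260951
  k=3: (−1)^1·48.0000/(6)·0.9757^2·0.2191^4 = -0.017538
  k=4: (−1)^2·48.0000/(48)·0.9757^0·0.2191^6 = +0.000111
d^3_{-1,1}(0.4417) = +0.260951 -0.017538 +0.000111 = +0.243524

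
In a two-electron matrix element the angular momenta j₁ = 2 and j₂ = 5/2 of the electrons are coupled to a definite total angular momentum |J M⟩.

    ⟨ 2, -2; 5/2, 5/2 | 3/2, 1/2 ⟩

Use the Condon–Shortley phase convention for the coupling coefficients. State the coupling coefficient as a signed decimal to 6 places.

−√(8/21) = -0.617213

√[4·3!1!2!/7! · 0!4!5!0!2!1!] = √(384/7)
  +(−1)^3/∏(3,0,1,2,0,0)! = -1/12  (running -1/12)
⟨..|..⟩ = √(384/7)·(-1/12) = -0.617213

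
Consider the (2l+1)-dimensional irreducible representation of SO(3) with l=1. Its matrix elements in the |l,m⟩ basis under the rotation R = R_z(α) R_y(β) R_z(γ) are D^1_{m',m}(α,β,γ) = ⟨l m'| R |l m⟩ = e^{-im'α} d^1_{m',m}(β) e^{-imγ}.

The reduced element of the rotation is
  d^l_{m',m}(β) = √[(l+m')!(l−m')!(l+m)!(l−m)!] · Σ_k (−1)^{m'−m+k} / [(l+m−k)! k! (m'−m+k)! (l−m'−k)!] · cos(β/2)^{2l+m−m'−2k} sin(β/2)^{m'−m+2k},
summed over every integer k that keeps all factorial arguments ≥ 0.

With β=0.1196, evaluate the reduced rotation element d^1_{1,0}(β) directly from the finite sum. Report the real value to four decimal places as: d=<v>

d=-0.0844

d^1_{1,0}(β=0.1196) via the finite sum:
With c≡cos(β/2)=0.998213 and s≡sin(β/2)=0.059764, N=[2·1·1·1]^{1/2}=1.414214
k: max(0,(0)−(1))=0 … min(1+(0),1−(1))=0
  k=0: (−1)^1·1.4142/(1)·0.9982^1·0.0598^1 = -0.084368
d^1_{1,0}(0.1196) = -0.084368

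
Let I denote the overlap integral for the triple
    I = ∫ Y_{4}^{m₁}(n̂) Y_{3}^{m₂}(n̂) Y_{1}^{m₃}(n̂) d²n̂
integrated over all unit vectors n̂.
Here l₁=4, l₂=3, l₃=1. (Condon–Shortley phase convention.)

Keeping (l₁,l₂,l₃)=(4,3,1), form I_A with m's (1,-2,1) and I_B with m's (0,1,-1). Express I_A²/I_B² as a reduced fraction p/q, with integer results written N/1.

1/2

l's match ⇒ only the (l;m) 3-j factors differ between A and B.
A: triangle coeff Δ(4,3,1) = 1/252; Σ_t [1,1]: t=1:−1/240 = -1/240; (3j)²=1/84 [(4 3 1; 1 -2 1)], sign=-1
B: triangle coeff Δ(4,3,1) = 1/252; Σ_t [4,4]: t=4:+1/96 = 1/96; (3j)²=1/42 [(4 3 1; 0 1 -1)], sign=+1
I_A²/I_B² = (1/84)/(1/42) = 1/2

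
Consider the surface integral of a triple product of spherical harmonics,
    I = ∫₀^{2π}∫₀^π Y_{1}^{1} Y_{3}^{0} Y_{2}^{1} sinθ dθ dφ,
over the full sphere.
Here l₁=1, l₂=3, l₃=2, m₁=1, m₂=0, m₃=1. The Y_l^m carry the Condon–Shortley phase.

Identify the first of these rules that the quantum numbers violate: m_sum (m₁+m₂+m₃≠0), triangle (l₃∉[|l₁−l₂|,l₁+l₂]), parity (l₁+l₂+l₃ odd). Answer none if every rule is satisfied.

m_sum

Σmᵢ = 2  ✗
l₃∈[|l₁−l₂|,l₁+l₂]=[2,4], have l₃=2
Σlᵢ = 6 ⇒ even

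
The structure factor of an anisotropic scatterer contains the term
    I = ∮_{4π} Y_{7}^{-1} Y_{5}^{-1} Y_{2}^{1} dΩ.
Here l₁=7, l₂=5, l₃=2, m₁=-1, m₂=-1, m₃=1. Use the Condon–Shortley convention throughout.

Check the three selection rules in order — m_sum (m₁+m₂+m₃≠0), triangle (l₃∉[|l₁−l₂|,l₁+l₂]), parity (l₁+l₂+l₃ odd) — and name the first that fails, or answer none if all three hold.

m_sum

Σmᵢ = -1  ✗
l₃∈[|l₁−l₂|,l₁+l₂]=[2,12], have l₃=2
Σlᵢ = 14 ⇒ even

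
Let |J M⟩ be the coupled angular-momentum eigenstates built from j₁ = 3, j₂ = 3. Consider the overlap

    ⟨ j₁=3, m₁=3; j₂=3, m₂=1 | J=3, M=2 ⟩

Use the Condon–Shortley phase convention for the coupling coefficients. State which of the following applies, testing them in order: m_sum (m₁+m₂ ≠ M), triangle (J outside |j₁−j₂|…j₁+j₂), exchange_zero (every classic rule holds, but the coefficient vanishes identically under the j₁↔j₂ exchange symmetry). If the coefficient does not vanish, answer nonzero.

m-sum: m₁+m₂ = 3+1 = 4, M = 2  ✗ ⇒ coefficient is 0

m_sum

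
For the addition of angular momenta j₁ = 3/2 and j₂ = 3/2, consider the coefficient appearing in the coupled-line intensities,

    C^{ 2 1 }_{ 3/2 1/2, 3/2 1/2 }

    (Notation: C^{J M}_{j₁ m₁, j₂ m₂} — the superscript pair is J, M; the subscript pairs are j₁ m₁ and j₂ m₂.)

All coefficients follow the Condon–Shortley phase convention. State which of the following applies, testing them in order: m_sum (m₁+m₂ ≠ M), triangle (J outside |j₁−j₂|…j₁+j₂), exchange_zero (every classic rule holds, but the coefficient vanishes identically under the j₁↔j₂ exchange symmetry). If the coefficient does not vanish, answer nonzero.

exchange_zero

m-sum: m₁+m₂ = 1/2+1/2 = 1, M = 1  ✓
triangle: |j₁−j₂| = 0 ≤ J = 2 ≤ j₁+j₂ = 3  ✓
exchange: j₁=j₂ and m₁=m₂, and (−1)^(j₁+j₂−J) = (−1)^1 = −1 forces ⟨j₁m₁;j₂m₂|JM⟩ = −⟨j₂m₂;j₁m₁|JM⟩ = −⟨j₁m₁;j₂m₂|JM⟩ ⇒ the coefficient vanishes identically
Racah sum check: Σ_k collapses to 0 ⇒ CG = 0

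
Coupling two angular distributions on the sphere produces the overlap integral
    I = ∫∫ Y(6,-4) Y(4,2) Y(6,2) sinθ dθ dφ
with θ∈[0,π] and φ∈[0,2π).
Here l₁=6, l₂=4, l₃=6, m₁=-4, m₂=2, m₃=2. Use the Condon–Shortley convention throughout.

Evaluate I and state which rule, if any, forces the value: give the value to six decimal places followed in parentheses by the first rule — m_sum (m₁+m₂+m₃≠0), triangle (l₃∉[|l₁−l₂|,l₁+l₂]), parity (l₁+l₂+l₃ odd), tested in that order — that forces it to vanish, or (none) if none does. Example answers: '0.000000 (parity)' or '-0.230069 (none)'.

0.060095 (none)

Rules hold: Σm=0, L=16 even, 2≤6≤10.
N = 13·9·13 = 1521
Δ = 4!·8!·4!/17! = 1/15315300
Racah Σ t=0..4: t=0:+1/829440 t=1:−1/25920 t=2:+1/9216 t=3:−1/25920 t=4:+1/829440 = 7/207360
⇒ 3j(6 4 6; 0 0 0)² = 28/2431, sgn +1
Racah Σ t=2..4: t=2:+1/3870720 t=3:−1/181440 t=4:+1/138240 = 23/11612160
⇒ 3j(6 4 6; -4 2 2)² = 529/204204, sgn +1
4πI² = N·(3j₀)²·(3jₘ)² = 1587/34969
I = +1·√(0.0453831/4π) = 0.06009550
No selection rule forces the value: the integral is nonzero (none).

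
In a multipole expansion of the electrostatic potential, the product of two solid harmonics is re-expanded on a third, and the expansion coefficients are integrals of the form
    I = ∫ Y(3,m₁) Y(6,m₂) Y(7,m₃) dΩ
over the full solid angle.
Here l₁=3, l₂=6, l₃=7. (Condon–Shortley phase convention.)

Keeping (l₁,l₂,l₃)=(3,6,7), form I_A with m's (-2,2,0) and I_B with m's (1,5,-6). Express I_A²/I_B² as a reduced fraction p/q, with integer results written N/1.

35000/1573

Shared (l₁,l₂,l₃)=(3,6,7): N and (l;000)² cancel in I_A²/I_B².
A: Δ = 2!·4!·10!/17! = 1/2042040; Racah Σ t=1..2: t=1:−1/725760 t=2:+1/207360 = 1/290304; ⇒ 3j(3 6 7; -2 2 0)² = 125/7293, sgn -1
B: Δ = 2!·4!·10!/17! = 1/2042040; Racah Σ t=1..2: t=1:−1/21772800 t=2:+1/17418240 = 1/87091200; ⇒ 3j(3 6 7; 1 5 -6)² = 11/14280, sgn -1
I_A²/I_B² = (125/7293)/(11/14280) = 35000/1573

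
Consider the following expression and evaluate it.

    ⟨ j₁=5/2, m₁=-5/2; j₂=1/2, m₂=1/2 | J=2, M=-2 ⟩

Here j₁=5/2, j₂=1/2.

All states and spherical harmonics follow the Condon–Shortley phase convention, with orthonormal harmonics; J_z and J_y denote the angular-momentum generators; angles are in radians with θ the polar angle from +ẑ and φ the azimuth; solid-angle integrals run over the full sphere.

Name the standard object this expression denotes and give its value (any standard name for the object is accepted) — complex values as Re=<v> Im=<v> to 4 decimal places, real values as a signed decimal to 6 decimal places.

Clebsch–Gordan coefficient, −√(5/6) ≈ -0.912871

This is a Clebsch–Gordan (vector-coupling) coefficient.
√[5·1!4!0!/6! · 0!5!1!0!0!4!] = √(480)
  +(−1)^1/∏(1,0,4,0,0,0)! = -1/24  (running -1/24)
⟨..|..⟩ = √(480)·(-1/24) = -0.912871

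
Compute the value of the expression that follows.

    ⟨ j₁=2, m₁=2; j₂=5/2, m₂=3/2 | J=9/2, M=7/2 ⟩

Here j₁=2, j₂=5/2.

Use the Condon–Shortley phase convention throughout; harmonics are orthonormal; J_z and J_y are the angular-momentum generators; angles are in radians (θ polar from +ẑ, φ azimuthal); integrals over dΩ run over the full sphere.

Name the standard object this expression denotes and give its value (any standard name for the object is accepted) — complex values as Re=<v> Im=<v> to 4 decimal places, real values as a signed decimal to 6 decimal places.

Clebsch–Gordan coefficient, +√(5/9) ≈ +0.745356

This is a Clebsch–Gordan (vector-coupling) coefficient.
triangle: 0!×4!×5!/10! = 2880/3628800
(j±m)!: 4!×0!×4!×1!×8!×1! = 23224320
prefactor² = (2J+1)×Δ×N² = 184320
  k=0: +1/(0!×0!×0!×4!×4!×1!) = 1/576
Σ = 1/576  ⇒  CG² = 184320×(1/576)² = 5/9
CG = +√(5/9) = +0.745356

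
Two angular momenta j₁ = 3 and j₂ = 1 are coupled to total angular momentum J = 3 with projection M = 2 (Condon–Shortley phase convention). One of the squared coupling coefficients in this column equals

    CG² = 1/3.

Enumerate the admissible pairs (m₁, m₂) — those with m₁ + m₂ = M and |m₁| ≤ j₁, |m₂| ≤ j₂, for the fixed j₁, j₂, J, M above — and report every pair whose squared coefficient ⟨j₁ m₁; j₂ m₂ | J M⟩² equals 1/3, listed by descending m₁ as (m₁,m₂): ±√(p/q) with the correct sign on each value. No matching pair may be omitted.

(2,0): +√(1/3)

Admissible pairs with m₁+m₂ = M = 2: (1,1), (2,0), (3,-1)
  (m₁,m₂)=(3,-1): CG² = 1/4, CG = +√(1/4)
  (m₁,m₂)=(2,0): CG² = 1/3, CG = +√(1/3)   ← matches the target
  (m₁,m₂)=(1,1): CG² = 5/12, CG = −√(5/12)
Pairs with CG² = 1/3: (2,0): +√(1/3)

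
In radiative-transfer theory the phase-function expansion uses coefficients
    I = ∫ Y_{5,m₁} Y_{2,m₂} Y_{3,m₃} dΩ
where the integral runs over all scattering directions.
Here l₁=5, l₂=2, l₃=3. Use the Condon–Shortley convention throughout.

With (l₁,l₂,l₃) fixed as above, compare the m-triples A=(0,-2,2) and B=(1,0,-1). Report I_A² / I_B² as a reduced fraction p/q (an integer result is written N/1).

Shared (l₁,l₂,l₃)=(5,2,3): N and (l;000)² cancel in I_A²/I_B².
A: Δ = 4!·6!·0!/11! = 1/2310; Racah Σ t=0..0: t=0:+1/2880 = 1/2880; ⇒ 3j(5 2 3; 0 -2 2)² = 1/462, sgn -1
B: Δ = 4!·6!·0!/11! = 1/2310; Racah Σ t=2..2: t=2:+1/192 = 1/192; ⇒ 3j(5 2 3; 1 0 -1)² = 3/77, sgn +1
I_A²/I_B² = (1/462)/(3/77) = 1/18

1/18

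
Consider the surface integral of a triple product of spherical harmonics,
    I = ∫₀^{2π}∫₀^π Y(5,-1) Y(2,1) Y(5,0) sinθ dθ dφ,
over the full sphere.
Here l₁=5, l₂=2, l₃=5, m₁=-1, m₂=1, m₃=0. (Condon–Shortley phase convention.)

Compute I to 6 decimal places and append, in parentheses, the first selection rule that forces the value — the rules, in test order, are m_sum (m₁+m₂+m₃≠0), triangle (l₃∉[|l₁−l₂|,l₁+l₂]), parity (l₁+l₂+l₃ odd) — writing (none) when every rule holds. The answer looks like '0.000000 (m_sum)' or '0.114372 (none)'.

m-sum 0 ✓  L=12 even ✓  3≤5≤7 ✓
Π(2lᵢ+1) = 11×5×11 = 605
triangle coeff Δ(5,2,5) = 1/38610
Σ_t [0,2]: t=0:+1/2880 t=1:−1/576 t=2:+1/2880 = -1/960
(3j)²=10/429 [(5 2 5; 0 0 0)], sign=+1
Σ_t [1,2]: t=1:−1/1440 t=2:+1/1152 = 1/5760
(3j)²=1/858 [(5 2 5; -1 1 0)], sign=-1
⇒ 4πI² = 25/1521
I = (-1)√(25/1521/(4π)) = -0.03616600
No selection rule forces the value: the integral is nonzero (none).

-0.036166 (none)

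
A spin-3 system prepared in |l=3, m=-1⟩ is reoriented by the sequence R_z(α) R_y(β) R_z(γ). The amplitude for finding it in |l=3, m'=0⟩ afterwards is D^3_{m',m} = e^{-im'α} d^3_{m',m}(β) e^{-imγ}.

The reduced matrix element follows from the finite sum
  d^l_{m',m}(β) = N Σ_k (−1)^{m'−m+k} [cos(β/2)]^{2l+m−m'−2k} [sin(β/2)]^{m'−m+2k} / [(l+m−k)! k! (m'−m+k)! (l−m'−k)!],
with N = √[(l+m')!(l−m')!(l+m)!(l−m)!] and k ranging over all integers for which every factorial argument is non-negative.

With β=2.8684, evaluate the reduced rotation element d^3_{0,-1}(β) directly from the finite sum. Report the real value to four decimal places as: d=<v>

d=-0.4248

d^3_{0,-1}(β=2.8684) via the finite sum:
c=cos(2.868400/2)=0.136172, s=sin(2.868400/2)=0.990685; N=√[6·6·2·24]=41.569219
k∈{0,1,2} keeps every argument non-negative
  k=0: (−1)^1·41.5692/(12)·0.1362^5·0.9907^1 = -0.000161
  k=1: (−1)^2·41.5692/(4)·0.1362^3·0.9907^3 = +0.025514
  k=2: (−1)^3·41.5692/(12)·0.1362^1·0.9907^5 = -0.450149
d^3_{0,-1}(2.8684) = -0.000161 +0.025514 -0.450149 = -0.424796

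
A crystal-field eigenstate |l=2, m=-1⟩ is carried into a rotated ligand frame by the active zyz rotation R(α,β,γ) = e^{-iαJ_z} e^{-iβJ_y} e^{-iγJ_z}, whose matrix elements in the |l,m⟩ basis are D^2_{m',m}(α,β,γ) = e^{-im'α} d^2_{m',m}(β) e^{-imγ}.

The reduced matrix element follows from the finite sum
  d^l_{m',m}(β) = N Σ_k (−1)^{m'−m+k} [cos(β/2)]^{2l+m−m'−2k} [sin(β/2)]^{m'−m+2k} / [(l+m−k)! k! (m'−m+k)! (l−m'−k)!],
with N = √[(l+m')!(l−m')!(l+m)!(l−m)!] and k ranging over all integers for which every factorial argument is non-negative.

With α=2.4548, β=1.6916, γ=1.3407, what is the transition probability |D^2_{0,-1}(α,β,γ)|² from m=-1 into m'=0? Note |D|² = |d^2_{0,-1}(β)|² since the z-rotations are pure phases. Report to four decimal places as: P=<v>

D^2_{0,-1}(2.4548,1.6916,1.3407) = e^{-i·0·2.4548}·d^2_{0,-1}(1.6916)·e^{-i·-1·1.3407}. Compute d first:
c=cos(1.691600/2)=0.663133, s=sin(1.691600/2)=0.748502; N=√[2·2·1·6]=4.898979
Admissible k: 0..1 (factorial args all ≥0)
  k=0: (−1)^1·4.8990/(2)·0.6631^3·0.7485^1 = -0.534650
  k=1: (−1)^2·4.8990/(2)·0.6631^1·0.7485^3 = +0.681169
d^2_{0,-1}(1.6916) = -0.534650 +0.681169 = +0.146518
|D^2_{0,-1}|² = |d^2_{0,-1}(β)|² = (+0.146518)² = 0.021468 (the z-rotation phases have unit modulus)

P=0.0215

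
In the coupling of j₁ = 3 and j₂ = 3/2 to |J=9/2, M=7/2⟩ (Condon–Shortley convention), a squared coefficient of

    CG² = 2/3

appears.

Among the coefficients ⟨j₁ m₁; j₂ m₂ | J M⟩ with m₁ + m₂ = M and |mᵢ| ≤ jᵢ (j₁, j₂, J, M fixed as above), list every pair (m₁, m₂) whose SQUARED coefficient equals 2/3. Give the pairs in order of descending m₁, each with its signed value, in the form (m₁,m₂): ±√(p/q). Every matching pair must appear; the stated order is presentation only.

Admissible pairs with m₁+m₂ = M = 7/2: (2,3/2), (3,1/2)
  (m₁,m₂)=(3,1/2): CG² = 1/3, CG = +√(1/3)
  (m₁,m₂)=(2,3/2): CG² = 2/3, CG = +√(2/3)   ← matches the target
Pairs with CG² = 2/3: (2,3/2): +√(2/3)

(2,3/2): +√(2/3)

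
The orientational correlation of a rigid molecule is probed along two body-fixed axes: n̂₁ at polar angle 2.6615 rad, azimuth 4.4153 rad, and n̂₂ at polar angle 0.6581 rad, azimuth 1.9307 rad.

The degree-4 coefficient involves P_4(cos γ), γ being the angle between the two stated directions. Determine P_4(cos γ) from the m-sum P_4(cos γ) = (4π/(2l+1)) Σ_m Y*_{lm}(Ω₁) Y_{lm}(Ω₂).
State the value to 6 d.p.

Summing Y*_{l m}(θ₁,φ₁)·Y_{l m}(θ₂,φ₂) over m ∈ [−4, 4]; prefactor 4π/(2·4+1) = 1.396263:
  [-4]  conj(Y_{4,-4})(Ω₁) = +0.007515-0.018682i ; Y_{4,-4}(Ω₂) = +0.008100-0.061392i ; Δ = -0.001086-0.000613i
  [-3]  conj(Y_{4,-3})(Ω₁) = -0.085081-0.068735i ; Y_{4,-3}(Ω₂) = +0.199787+0.106843i ; Δ = -0.009654-0.022823i
  [-2]  conj(Y_{4,-2})(Ω₁) = -0.266481+0.180041i ; Y_{4,-2}(Ω₂) = -0.318178+0.278955i ; Δ = +0.034565-0.131621i
  [-1]  conj(Y_{4,-1})(Ω₁) = +0.142216+0.464533i ; Y_{4,-1}(Ω₂) = -0.111378-0.295987i ; Δ = +0.121656-0.093833i
  [+0]  conj(Y_{4,0})(Ω₁) = +0.112132-0.000000i ; Y_{4,0}(Ω₂) = -0.218483+0.000000i ; Δ = -0.024499+0.000000i
  [+1]  conj(Y_{4,1})(Ω₁) = -0.142216+0.464533i ; Y_{4,1}(Ω₂) = +0.111378-0.295987i ; Δ = +0.121656+0.093833i
  [+2]  conj(Y_{4,2})(Ω₁) = -0.266481-0.180041i ; Y_{4,2}(Ω₂) = -0.318178-0.278955i ; Δ = +0.034565+0.131621i
  [+3]  conj(Y_{4,3})(Ω₁) = +0.085081-0.068735i ; Y_{4,3}(Ω₂) = -0.199787+0.106843i ; Δ = -0.009654+0.022823i
  [+4]  conj(Y_{4,4})(Ω₁) = +0.007515+0.018682i ; Y_{4,4}(Ω₂) = +0.008100+0.061392i ; Δ = -0.001086+0.000613i
Accumulated sum +0.266463+0.000000i; after 4π/(2l+1) scaling, +0.372052+0.000000i ⇒ P_4 = 0.372052

0.372052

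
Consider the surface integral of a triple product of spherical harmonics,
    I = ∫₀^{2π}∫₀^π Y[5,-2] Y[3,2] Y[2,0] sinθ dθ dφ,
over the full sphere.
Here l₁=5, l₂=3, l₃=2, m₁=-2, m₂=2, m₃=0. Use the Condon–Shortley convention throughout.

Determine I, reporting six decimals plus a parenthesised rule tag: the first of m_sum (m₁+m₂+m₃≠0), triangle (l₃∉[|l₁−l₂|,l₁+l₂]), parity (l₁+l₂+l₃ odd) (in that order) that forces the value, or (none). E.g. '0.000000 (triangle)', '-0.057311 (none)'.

0.190188 (none)

m-sum 0 ✓  L=10 even ✓  2≤2≤8 ✓
Π(2lᵢ+1) = 11×7×5 = 385
triangle coeff Δ(5,3,2) = 1/2310
Σ_t [3,3]: t=3:−1/144 = -1/144
(3j)²=10/231 [(5 3 2; 0 0 0)], sign=-1
Σ_t [5,5]: t=5:−1/480 = -1/480
(3j)²=3/110 [(5 3 2; -2 2 0)], sign=-1
⇒ 4πI² = 5/11
I = (+1)√(5/11/(4π)) = 0.19018827
No selection rule forces the value: the integral is nonzero (none).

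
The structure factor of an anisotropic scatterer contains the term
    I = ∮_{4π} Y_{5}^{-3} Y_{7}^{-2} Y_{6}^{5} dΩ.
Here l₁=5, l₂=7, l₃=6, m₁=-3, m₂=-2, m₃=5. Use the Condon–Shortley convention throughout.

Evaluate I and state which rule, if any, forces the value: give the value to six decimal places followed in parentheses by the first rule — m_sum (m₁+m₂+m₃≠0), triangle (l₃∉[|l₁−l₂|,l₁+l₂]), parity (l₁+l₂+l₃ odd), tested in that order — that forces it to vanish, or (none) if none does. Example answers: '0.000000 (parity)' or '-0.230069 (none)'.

0.153809 (none)

m-sum 0 ✓  L=18 even ✓  2≤6≤12 ✓
Π(2lᵢ+1) = 11×15×13 = 2145
triangle coeff Δ(5,7,6) = 1/174594420
Σ_t [1,5]: t=1:−1/4147200 t=2:+1/207360 t=3:−1/82944 t=4:+1/207360 t=5:−1/4147200 = -1/345600
(3j)²=420/46189 [(5 7 6; 0 0 0)], sign=-1
Σ_t [4,5]: t=4:+1/5806080 t=5:−1/29030400 = 1/7257600
(3j)²=64/4199 [(5 7 6; -3 -2 5)], sign=-1
⇒ 4πI² = 403200/1356277
I = (+1)√(403200/1356277/(4π)) = 0.15380878
No selection rule forces the value: the integral is nonzero (none).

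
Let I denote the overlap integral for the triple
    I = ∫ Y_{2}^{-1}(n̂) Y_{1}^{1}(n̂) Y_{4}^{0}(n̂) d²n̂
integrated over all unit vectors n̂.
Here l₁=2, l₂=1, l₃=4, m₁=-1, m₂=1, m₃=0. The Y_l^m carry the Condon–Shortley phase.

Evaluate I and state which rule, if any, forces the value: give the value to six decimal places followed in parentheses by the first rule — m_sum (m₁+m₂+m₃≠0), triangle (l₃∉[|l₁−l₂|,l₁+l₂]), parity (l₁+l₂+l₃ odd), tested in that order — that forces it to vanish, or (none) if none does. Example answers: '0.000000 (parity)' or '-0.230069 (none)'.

triangle: need 1≤l₃≤3, have 4; I=0

0.000000 (triangle)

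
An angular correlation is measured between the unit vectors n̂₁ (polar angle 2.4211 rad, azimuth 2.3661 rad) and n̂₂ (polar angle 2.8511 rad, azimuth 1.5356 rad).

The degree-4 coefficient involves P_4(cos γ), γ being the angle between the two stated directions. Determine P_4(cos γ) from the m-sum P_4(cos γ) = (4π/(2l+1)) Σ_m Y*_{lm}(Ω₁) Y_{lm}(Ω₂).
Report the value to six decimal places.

Term-by-term m-sum for l=4 (normalisation 4π/9 = 1.396263):
  [-4]  conj(Y_{4,-4})(Ω₁) = -0.083779-0.003321i ; Y_{4,-4}(Ω₂) = +0.002949+0.000418i ; Δ = -0.000246-0.000045i
  [-3]  conj(Y_{4,-3})(Ω₁) = -0.185244-0.196594i ; Y_{4,-3}(Ω₂) = +0.002970-0.028022i ; Δ = -0.006059+0.004607i
  [-2]  conj(Y_{4,-2})(Ω₁) = +0.008518-0.429912i ; Y_{4,-2}(Ω₂) = -0.148534-0.010473i ; Δ = -0.005768+0.063767i
  [-1]  conj(Y_{4,-1})(Ω₁) = +0.159628-0.156496i ; Y_{4,-1}(Ω₂) = -0.015650+0.444475i ; Δ = +0.067060+0.073400i
  [+0]  conj(Y_{4,0})(Ω₁) = -0.294059-0.000000i ; Y_{4,0}(Ω₂) = +0.524063+0.000000i ; Δ = -0.154105-0.000000i
  [+1]  conj(Y_{4,1})(Ω₁) = -0.159628-0.156496i ; Y_{4,1}(Ω₂) = +0.015650+0.444475i ; Δ = +0.067060-0.073400i
  [+2]  conj(Y_{4,2})(Ω₁) = +0.008518+0.429912i ; Y_{4,2}(Ω₂) = -0.148534+0.010473i ; Δ = -0.005768-0.063767i
  [+3]  conj(Y_{4,3})(Ω₁) = +0.185244-0.196594i ; Y_{4,3}(Ω₂) = -0.002970-0.028022i ; Δ = -0.006059-0.004607i
  [+4]  conj(Y_{4,4})(Ω₁) = -0.083779+0.003321i ; Y_{4,4}(Ω₂) = +0.002949-0.000418i ; Δ = -0.000246+0.000045i
Accumulated sum -0.044130+0.000000i; after 4π/(2l+1) scaling, -0.061617+0.000000i ⇒ P_4 = -0.061617

-0.061617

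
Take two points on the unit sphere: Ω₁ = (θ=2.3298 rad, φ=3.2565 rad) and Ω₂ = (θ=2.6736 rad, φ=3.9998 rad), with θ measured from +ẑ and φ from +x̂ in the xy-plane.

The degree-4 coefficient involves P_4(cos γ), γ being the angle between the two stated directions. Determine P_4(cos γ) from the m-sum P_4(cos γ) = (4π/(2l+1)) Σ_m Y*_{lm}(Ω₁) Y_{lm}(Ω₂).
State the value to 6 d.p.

Expand P_4 via completeness: Σ_{m} conj(Y_{4,m}) at Ω₁ times Y_{4,m} at Ω₂ —
  [-4]  conj(Y_{4,-4})(Ω₁) = +0.109891+0.054395i ; Y_{4,-4}(Ω₂) = -0.017552+0.005261i ; Δ = -0.002215-0.000377i
  [-3]  conj(Y_{4,-3})(Ω₁) = +0.309616+0.111170i ; Y_{4,-3}(Ω₂) = -0.086496-0.055072i ; Δ = -0.020658-0.026667i
  [-2]  conj(Y_{4,-2})(Ω₁) = +0.396980+0.092873i ; Y_{4,-2}(Ω₂) = -0.045195-0.308170i ; Δ = +0.010679-0.126534i
  [-1]  conj(Y_{4,-1})(Ω₁) = +0.073993+0.008540i ; Y_{4,-1}(Ω₂) = +0.320719-0.371185i ; Δ = +0.026901-0.024726i
  [+0]  conj(Y_{4,0})(Ω₁) = -0.355180-0.000000i ; Y_{4,0}(Ω₂) = +0.138553+0.000000i ; Δ = -0.049211-0.000000i
  [+1]  conj(Y_{4,1})(Ω₁) = -0.073993+0.008540i ; Y_{4,1}(Ω₂) = -0.320719-0.371185i ; Δ = +0.026901+0.024726i
  [+2]  conj(Y_{4,2})(Ω₁) = +0.396980-0.092873i ; Y_{4,2}(Ω₂) = -0.045195+0.308170i ; Δ = +0.010679+0.126534i
  [+3]  conj(Y_{4,3})(Ω₁) = -0.309616+0.111170i ; Y_{4,3}(Ω₂) = +0.086496-0.055072i ; Δ = -0.020658+0.026667i
  [+4]  conj(Y_{4,4})(Ω₁) = +0.109891-0.054395i ; Y_{4,4}(Ω₂) = -0.017552-0.005261i ; Δ = -0.002215+0.000377i
Σ over m = -0.019798-0.000000i; ×(4π/9) → -0.027643-0.000000i. Real part: -0.027643

-0.027643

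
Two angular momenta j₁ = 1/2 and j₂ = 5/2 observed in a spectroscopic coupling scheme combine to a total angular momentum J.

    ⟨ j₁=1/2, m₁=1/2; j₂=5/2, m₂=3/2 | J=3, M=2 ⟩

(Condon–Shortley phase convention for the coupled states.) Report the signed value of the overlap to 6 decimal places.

+0.912871

triangle: 0!·1!·5!/7! = 120/5040
(j±m)!: 1!·0!·4!·1!·5!·1! = 2880
prefactor² = (2J+1)·Δ·N² = 480
  k=0: +1/(0!·0!·0!·4!·1!·1!) = 1/24
Σ = 1/24  ⇒  CG² = 480·(1/24)² = 5/6
CG = +√(5/6) = +0.912871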